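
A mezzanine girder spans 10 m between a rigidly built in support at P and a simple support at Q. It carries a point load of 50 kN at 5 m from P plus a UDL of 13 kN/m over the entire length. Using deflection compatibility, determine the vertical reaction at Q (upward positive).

R_Q = 64.38 kN

Choose R_Q as the redundant. The primary structure is the cantilever fixed at P.
Deflection at Q on the released cantilever, summing each load's contribution:
  point load 50 at a = 5: Pa²(3L − a)/(6EI) = 5208/EI
  UDL 13: wL⁴/(8EI) = 16250/EI
  δ_0 = 21458/EI
Flexibility coefficient — unit upward force at Q: δ_{QQ} = L³/(3EI) = 333.3/EI.
The prop prevents deflection at Q: R_Q = δ_0/δ_{QQ} = 21458/333.3 = 64.38 kN.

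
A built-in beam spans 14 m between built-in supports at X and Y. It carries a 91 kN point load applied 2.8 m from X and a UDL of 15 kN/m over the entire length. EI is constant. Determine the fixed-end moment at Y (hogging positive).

M_Y = 285.8 kN·m

Take the two fixed-end moments M_X, M_Y as redundants; the released structure is the simple span XY.
Simple-span end rotations at X and Y under the given loads:
  at X: point load 91 at a = 2.8: Pab(L + b)/(6LEI) = 856.1/EI
  at Y: point load 91 at a = 2.8: Pab(L + a)/(6LEI) = 570.8/EI
  at X: UDL 15: wL³/(24EI) = 1715/EI
  at Y: UDL 15: wL³/(24EI) = 1715/EI
  θ_X0 = 2571/EI,  θ_Y0 = 2286/EI
Flexibility coefficients: a unit moment at one end gives L/(3EI) there and L/(6EI) at the far end, so f₁₁ = f₂₂ = 4.667/EI and f₁₂ = f₂₁ = 2.333/EI.
Compatibility — zero rotation at each built-in end:
  4.667 M_X + 2.333 M_Y = 2571
  2.333 M_X + 4.667 M_Y = 2286
Solving the pair gives M_X = 408.1 kN·m and M_Y = 285.8 kN·m (hogging).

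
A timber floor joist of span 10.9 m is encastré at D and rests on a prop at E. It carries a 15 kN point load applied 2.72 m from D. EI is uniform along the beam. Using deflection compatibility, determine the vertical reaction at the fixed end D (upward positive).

Remove the prop at E; the released (primary) structure is a cantilever built in at D.
Deflection at E on the released cantilever, summing each load's contribution:
  point load 15 at a = 2.72: Pa²(3L − a)/(6EI) = 554.5/EI
Tip deflection under a unit load at E: L³/(3EI) = 431.7/EI.
Compatibility at E: δ_0 − R_E·δ_{EE} = 0, so R_E = 554.5/431.7 = 1.285 kN.
Vertical equilibrium: R_D = ΣP − R_E = 15 − 1.285 = 13.72 kN.

R_D = 13.72 kN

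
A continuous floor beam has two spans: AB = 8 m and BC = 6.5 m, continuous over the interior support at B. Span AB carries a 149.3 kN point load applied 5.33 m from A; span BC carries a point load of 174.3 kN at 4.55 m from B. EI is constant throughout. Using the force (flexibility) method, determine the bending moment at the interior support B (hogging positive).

M_B = 191.4 kN·m

Release continuity at B by inserting a hinge; the redundant is the internal moment M_B. The primary structure is two simply-supported spans AB and BC.
Discontinuity in slope at B on the released structure — sum the simple-span end rotations:
  span AB: point load 149.3 at a = 5.33: Pab(L + a)/(6LEI) = 590/EI
  span BC: point load 174.3 at a = 4.55: Pab(L + b)/(6LEI) = 335.1/EI
  relative rotation θ_0 = (590 + 335.1)/EI = 925.1/EI
A unit hogging moment at B produces rotation L₁/(3EI) + L₂/(3EI) = 4.833/EI.
Compatibility: M_B·(L₁+L₂)/(3EI) = θ_0, giving M_B = 191.4 kN·m (hogging).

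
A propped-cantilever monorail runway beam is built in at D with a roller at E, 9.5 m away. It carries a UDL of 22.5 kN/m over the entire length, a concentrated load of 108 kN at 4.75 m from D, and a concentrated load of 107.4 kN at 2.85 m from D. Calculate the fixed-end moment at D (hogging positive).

M_D = 628.3 kN·m

Take the reaction at E as the redundant and release it; the primary structure is a cantilever fixed at D.
Downward deflection at the released point E due to the loads:
  UDL 22.5: wL⁴/(8EI) = 22908/EI
  point load 108 at a = 4.75: Pa²(3L − a)/(6EI) = 9645/EI
  point load 107.4 at a = 2.85: Pa²(3L − a)/(6EI) = 3729/EI
  δ_0 = 36283/EI
Flexibility coefficient — unit upward force at E: δ_{EE} = L³/(3EI) = 285.8/EI.
The prop prevents deflection at E: R_E = δ_0/δ_{EE} = 36283/285.8 = 127 kN.
Moment equilibrium about D: M_D = Σ(load moments about D) − R_E·L = 1834 − 127×9.5 = 628.3 kN·m.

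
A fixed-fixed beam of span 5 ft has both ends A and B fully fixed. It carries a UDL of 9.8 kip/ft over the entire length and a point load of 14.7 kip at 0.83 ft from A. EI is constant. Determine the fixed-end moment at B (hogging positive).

M_B = 22.11 kip·ft

Take the two fixed-end moments M_A, M_B as redundants; the released structure is the simple span AB.
End rotations of the released simple span under the applied load (×1/EI):
  at A: UDL 9.8: wL³/(24EI) = 51.04/EI
  at B: UDL 9.8: wL³/(24EI) = 51.04/EI
  at A: point load 14.7 at a = 0.83: Pab(L + b)/(6LEI) = 15.55/EI
  at B: point load 14.7 at a = 0.83: Pab(L + a)/(6LEI) = 9.887/EI
  θ_A0 = 66.59/EI,  θ_B0 = 60.93/EI
Flexibility coefficients: a unit moment at one end gives L/(3EI) there and L/(6EI) at the far end, so f₁₁ = f₂₂ = 1.667/EI and f₁₂ = f₂₁ = 0.8333/EI.
Compatibility — zero rotation at each built-in end:
  1.667 M_A + 0.8333 M_B = 66.59
  0.8333 M_A + 1.667 M_B = 60.93
Solving the pair gives M_A = 28.9 kip·ft and M_B = 22.11 kip·ft (hogging).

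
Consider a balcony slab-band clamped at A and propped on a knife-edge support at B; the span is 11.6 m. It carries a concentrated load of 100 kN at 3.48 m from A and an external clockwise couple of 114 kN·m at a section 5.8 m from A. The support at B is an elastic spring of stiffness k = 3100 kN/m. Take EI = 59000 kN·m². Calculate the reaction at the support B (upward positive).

Take the reaction at B as the redundant and release it; the primary structure is a cantilever fixed at A.
Primary-structure tip deflection at B by superposition:
  point load 100 at a = 3.48: Pa²(3L − a)/(6EI) = 6322/EI
  clockwise couple 114 at a = 5.8: M₀a(2L − a)/(2EI) = 5752/EI
  δ_0 = 12074/EI
Flexibility coefficient — unit upward force at B: δ_{BB} = L³/(3EI) = 520.3/EI.
With EI = 59000 kN·m²: δ_0 = 0.20465 m and δ_{BB} = 0.008819 m/kN.
Compatibility — the spring shortens by R_B/k under the reaction it provides: δ_0 − R_B·δ_{BB} = R_B/k. With 1/k = 0.000323 m/kN, R_B = δ_0 / (δ_{BB} + 1/k) = 0.20465 / (0.008819 + 0.000323) = 22.39 kN.

R_B = 22.39 kN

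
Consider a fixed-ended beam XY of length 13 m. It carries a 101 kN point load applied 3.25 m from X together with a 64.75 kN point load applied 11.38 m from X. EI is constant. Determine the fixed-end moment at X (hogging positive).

Release both end moments; the primary structure is a simply-supported span XY with redundants M_X and M_Y.
End rotations of the released simple span under the applied load (×1/EI):
  at X: point load 101 at a = 3.25: Pab(L + b)/(6LEI) = 933.5/EI
  at Y: point load 101 at a = 3.25: Pab(L + a)/(6LEI) = 666.8/EI
  at X: point load 64.75 at a = 11.38: Pab(L + b)/(6LEI) = 223.7/EI
  at Y: point load 64.75 at a = 11.38: Pab(L + a)/(6LEI) = 373.1/EI
  θ_X0 = 1157/EI,  θ_Y0 = 1040/EI
Flexibility coefficients: a unit moment at one end gives L/(3EI) there and L/(6EI) at the far end, so f₁₁ = f₂₂ = 4.333/EI and f₁₂ = f₂₁ = 2.167/EI.
Compatibility — zero rotation at each built-in end:
  4.333 M_X + 2.167 M_Y = 1157
  2.167 M_X + 4.333 M_Y = 1040
Solving the pair gives M_X = 196.1 kN·m and M_Y = 141.9 kN·m (hogging).

M_X = 196.1 kN·m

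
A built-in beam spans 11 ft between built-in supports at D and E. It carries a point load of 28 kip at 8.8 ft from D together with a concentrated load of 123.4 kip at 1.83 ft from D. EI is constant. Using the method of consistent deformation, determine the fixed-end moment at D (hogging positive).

M_D = 166.8 kip·ft

Release both end moments; the primary structure is a simply-supported span DE with redundants M_D and M_E.
On the primary (simply-supported) span, the end slopes from the loading are:
  at D: point load 28 at a = 8.8: Pab(L + b)/(6LEI) = 108.4/EI
  at E: point load 28 at a = 8.8: Pab(L + a)/(6LEI) = 162.6/EI
  at D: point load 123.4 at a = 1.83: Pab(L + b)/(6LEI) = 632.8/EI
  at E: point load 123.4 at a = 1.83: Pab(L + a)/(6LEI) = 402.5/EI
  θ_D0 = 741.3/EI,  θ_E0 = 565.2/EI
Flexibility coefficients: a unit moment at one end gives L/(3EI) there and L/(6EI) at the far end, so f₁₁ = f₂₂ = 3.667/EI and f₁₂ = f₂₁ = 1.833/EI.
Compatibility — zero rotation at each built-in end:
  3.667 M_D + 1.833 M_E = 741.3
  1.833 M_D + 3.667 M_E = 565.2
Solving the pair gives M_D = 166.8 kip·ft and M_E = 70.74 kip·ft (hogging).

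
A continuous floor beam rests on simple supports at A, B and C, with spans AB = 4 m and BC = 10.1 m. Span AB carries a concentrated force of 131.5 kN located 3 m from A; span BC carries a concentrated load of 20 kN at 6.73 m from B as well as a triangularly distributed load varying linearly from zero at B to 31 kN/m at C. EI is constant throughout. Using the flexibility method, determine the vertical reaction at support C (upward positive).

R_C = 100.1 kN

Take M_B as the redundant. Released structure: two simple spans AB and BC with a hinge at B.
Rotations at B on the released spans (each span's end-slope, ×1/EI):
  span AB: point load 131.5 at a = 3: Pab(L + a)/(6LEI) = 115.1/EI
  span BC: point load 20 at a = 6.73: Pab(L + b)/(6LEI) = 100.8/EI
  span BC: triangular load, peak 31: 7w₀L³/(360EI) = 621/EI
  relative rotation θ_0 = (115.1 + 721.9)/EI = 836.9/EI
A unit hogging moment at B produces rotation L₁/(3EI) + L₂/(3EI) = 4.7/EI.
Compatibility: M_B·(L₁+L₂)/(3EI) = θ_0, giving M_B = 178.1 kN·m (hogging).
Span BC, ΣM about C: R_B^{BC}·10.1 = 594.5 + 178.1, so R_B^{BC} = 76.49 kN and R_C = 176.6 − 76.49 = 100.1 kN.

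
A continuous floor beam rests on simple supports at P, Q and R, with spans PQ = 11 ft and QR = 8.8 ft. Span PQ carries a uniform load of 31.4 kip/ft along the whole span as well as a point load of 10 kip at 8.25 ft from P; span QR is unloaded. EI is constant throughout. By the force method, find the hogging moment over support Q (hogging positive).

Release continuity at Q by inserting a hinge; the redundant is the internal moment M_Q. The primary structure is two simply-supported spans PQ and QR.
Discontinuity in slope at Q on the released structure — sum the simple-span end rotations:
  span PQ: UDL 31.4: wL³/(24EI) = 1741/EI
  span PQ: point load 10 at a = 8.25: Pab(L + a)/(6LEI) = 66.17/EI
  relative rotation θ_0 = (1808 + 0)/EI = 1808/EI
A unit hogging moment at Q produces rotation L₁/(3EI) + L₂/(3EI) = 6.6/EI.
Compatibility: M_Q·(L₁+L₂)/(3EI) = θ_0, giving M_Q = 273.9 kip·ft (hogging).

M_Q = 273.9 kip·ft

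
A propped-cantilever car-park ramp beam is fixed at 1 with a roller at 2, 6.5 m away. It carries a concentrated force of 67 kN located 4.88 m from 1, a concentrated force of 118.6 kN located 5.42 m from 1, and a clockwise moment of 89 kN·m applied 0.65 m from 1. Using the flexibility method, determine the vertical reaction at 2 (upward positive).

Take the reaction at 2 as the redundant and release it; the primary structure is a cantilever fixed at 1.
Primary-structure tip deflection at 2 by superposition:
  point load 67 at a = 4.88: Pa²(3L − a)/(6EI) = 3888/EI
  point load 118.6 at a = 5.42: Pa²(3L − a)/(6EI) = 8176/EI
  clockwise couple 89 at a = 0.65: M₀a(2L − a)/(2EI) = 357.2/EI
  δ_0 = 12421/EI
Tip deflection under a unit load at 2: L³/(3EI) = 91.54/EI.
Compatibility at 2: δ_0 − R_2·δ_{22} = 0, so R_2 = 12421/91.54 = 135.7 kN.

R_2 = 135.7 kN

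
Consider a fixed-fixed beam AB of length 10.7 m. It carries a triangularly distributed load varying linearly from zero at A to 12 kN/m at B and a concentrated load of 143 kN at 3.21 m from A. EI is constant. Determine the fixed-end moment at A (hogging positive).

M_A = 270.7 kN·m

Take the two fixed-end moments M_A, M_B as redundants; the released structure is the simple span AB.
End rotations of the released simple span under the applied load (×1/EI):
  at A: triangular load, peak 12: 7w₀L³/(360EI) = 285.8/EI
  at B: triangular load, peak 12: w₀L³/(45EI) = 326.7/EI
  at A: point load 143 at a = 3.21: Pab(L + b)/(6LEI) = 974.1/EI
  at B: point load 143 at a = 3.21: Pab(L + a)/(6LEI) = 744.9/EI
  θ_A0 = 1260/EI,  θ_B0 = 1072/EI
Flexibility coefficients: a unit moment at one end gives L/(3EI) there and L/(6EI) at the far end, so f₁₁ = f₂₂ = 3.567/EI and f₁₂ = f₂₁ = 1.783/EI.
Compatibility — zero rotation at each built-in end:
  3.567 M_A + 1.783 M_B = 1260
  1.783 M_A + 3.567 M_B = 1072
Solving the pair gives M_A = 270.7 kN·m and M_B = 165.1 kN·m (hogging).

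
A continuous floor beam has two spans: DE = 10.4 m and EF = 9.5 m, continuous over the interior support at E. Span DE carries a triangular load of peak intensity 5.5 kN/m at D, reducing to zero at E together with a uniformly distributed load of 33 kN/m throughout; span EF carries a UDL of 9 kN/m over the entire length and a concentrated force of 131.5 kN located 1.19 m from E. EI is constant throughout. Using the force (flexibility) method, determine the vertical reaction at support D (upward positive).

Release continuity at E by inserting a hinge; the redundant is the internal moment M_E. The primary structure is two simply-supported spans DE and EF.
Discontinuity in slope at E on the released structure — sum the simple-span end rotations:
  span DE: triangular load, peak 5.5: 7w₀L³/(360EI) = 120.3/EI
  span DE: UDL 33: wL³/(24EI) = 1547/EI
  span EF: UDL 9: wL³/(24EI) = 321.5/EI
  span EF: point load 131.5 at a = 1.19: Pab(L + b)/(6LEI) = 406.3/EI
  relative rotation θ_0 = (1667 + 727.8)/EI = 2395/EI
A unit hogging moment at E produces rotation L₁/(3EI) + L₂/(3EI) = 6.633/EI.
Compatibility: M_E·(L₁+L₂)/(3EI) = θ_0, giving M_E = 361 kN·m (hogging).
Span DE, ΣM about D with M_E applied at E: R_E^{DE}·10.4 = 1884 + 361, so R_E^{DE} = 215.8 kN and R_D = 371.8 − 215.8 = 156 kN.

R_D = 156 kN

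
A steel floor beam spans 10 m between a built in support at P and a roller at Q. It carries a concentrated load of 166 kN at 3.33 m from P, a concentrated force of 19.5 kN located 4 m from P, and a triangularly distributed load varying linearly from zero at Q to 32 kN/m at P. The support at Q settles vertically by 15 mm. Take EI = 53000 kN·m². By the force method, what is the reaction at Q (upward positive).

Take the reaction at Q as the redundant and release it; the primary structure is a cantilever fixed at P.
Deflection at Q on the released cantilever, summing each load's contribution:
  point load 166 at a = 3.33: Pa²(3L − a)/(6EI) = 8182/EI
  point load 19.5 at a = 4: Pa²(3L − a)/(6EI) = 1352/EI
  triangular load, peak 32 at the fixed end: w₀L⁴/(30EI) = 10667/EI
  δ_0 = 20201/EI
Flexibility coefficient — unit upward force at Q: δ_{QQ} = L³/(3EI) = 333.3/EI.
With EI = 53000 kN·m²: δ_0 = 0.38115 m and δ_{QQ} = 0.006289 m/kN.
Compatibility — the beam at Q must follow the support down by 0.015 m: δ_0 − R_Q·δ_{QQ} = 0.015, so R_Q = (0.38115 − 0.015)/0.006289 = 58.22 kN.

R_Q = 58.22 kN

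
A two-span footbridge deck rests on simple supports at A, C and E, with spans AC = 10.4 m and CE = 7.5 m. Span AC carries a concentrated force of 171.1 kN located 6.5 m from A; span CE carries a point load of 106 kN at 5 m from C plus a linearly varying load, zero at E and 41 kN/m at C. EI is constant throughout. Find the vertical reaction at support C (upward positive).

R_C = 316.1 kN

Release continuity at C by inserting a hinge; the redundant is the internal moment M_C. The primary structure is two simply-supported spans AC and CE.
End slopes at the hinge C, treating each span as simply supported:
  span AC: point load 171.1 at a = 6.5: Pab(L + a)/(6LEI) = 1175/EI
  span CE: point load 106 at a = 5: Pab(L + b)/(6LEI) = 294.4/EI
  span CE: triangular load, peak 41: w₀L³/(45EI) = 384.4/EI
  relative rotation θ_0 = (1175 + 678.8)/EI = 1854/EI
A unit hogging moment at C produces rotation L₁/(3EI) + L₂/(3EI) = 5.967/EI.
Compatibility: M_C·(L₁+L₂)/(3EI) = θ_0, giving M_C = 310.6 kN·m (hogging).
Span AC, ΣM about A with M_C applied at C: R_C^{AC}·10.4 = 1112 + 310.6, so R_C^{AC} = 136.8 kN and R_A = 171.1 − 136.8 = 34.29 kN.
Span CE, ΣM about E: R_C^{CE}·7.5 = 1034 + 310.6, so R_C^{CE} = 179.3 kN and R_E = 259.8 − 179.3 = 80.5 kN.
R_C = 136.8 + 179.3 = 316.1 kN.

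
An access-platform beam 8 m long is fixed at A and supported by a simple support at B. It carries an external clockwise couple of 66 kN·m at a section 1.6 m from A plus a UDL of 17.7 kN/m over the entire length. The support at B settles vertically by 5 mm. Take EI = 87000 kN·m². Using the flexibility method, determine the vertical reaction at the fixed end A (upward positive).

R_A = 86.59 kN

Remove the prop at B; the released (primary) structure is a cantilever built in at A.
Deflection at B on the released cantilever, summing each load's contribution:
  clockwise couple 66 at a = 1.6: M₀a(2L − a)/(2EI) = 760.3/EI
  UDL 17.7: wL⁴/(8EI) = 9062/EI
  δ_0 = 9823/EI
Flexibility coefficient — unit upward force at B: δ_{BB} = L³/(3EI) = 170.7/EI.
With EI = 87000 kN·m²: δ_0 = 0.1129 m and δ_{BB} = 0.001962 m/kN.
Compatibility — the beam at B must follow the support down by 0.005 m: δ_0 − R_B·δ_{BB} = 0.005, so R_B = (0.1129 − 0.005)/0.001962 = 55.01 kN.
Vertical equilibrium: R_A = ΣP − R_B = 141.6 − 55.01 = 86.59 kN.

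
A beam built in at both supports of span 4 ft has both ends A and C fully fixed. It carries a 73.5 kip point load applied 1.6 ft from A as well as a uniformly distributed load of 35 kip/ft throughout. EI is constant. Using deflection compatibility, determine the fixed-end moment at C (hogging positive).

M_C = 74.89 kip·ft

Release both end moments; the primary structure is a simply-supported span AC with redundants M_A and M_C.
Simple-span end rotations at A and C under the given loads:
  at A: point load 73.5 at a = 1.6: Pab(L + b)/(6LEI) = 75.26/EI
  at C: point load 73.5 at a = 1.6: Pab(L + a)/(6LEI) = 65.86/EI
  at A: UDL 35: wL³/(24EI) = 93.33/EI
  at C: UDL 35: wL³/(24EI) = 93.33/EI
  θ_A0 = 168.6/EI,  θ_C0 = 159.2/EI
Flexibility coefficients: a unit moment at one end gives L/(3EI) there and L/(6EI) at the far end, so f₁₁ = f₂₂ = 1.333/EI and f₁₂ = f₂₁ = 0.6667/EI.
Compatibility — zero rotation at each built-in end:
  1.333 M_A + 0.6667 M_C = 168.6
  0.6667 M_A + 1.333 M_C = 159.2
Solving the pair gives M_A = 89 kip·ft and M_C = 74.89 kip·ft (hogging).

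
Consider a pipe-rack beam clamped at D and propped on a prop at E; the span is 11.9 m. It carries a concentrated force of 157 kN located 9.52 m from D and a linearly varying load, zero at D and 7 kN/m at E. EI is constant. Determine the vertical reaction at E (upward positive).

R_E = 133.4 kN

Take the reaction at E as the redundant and release it; the primary structure is a cantilever fixed at D.
Deflection at E on the released cantilever, summing each load's contribution:
  point load 157 at a = 9.52: Pa²(3L − a)/(6EI) = 62086/EI
  triangular load, peak 7 at the free end: 11w₀L⁴/(120EI) = 12868/EI
  δ_0 = 74953/EI
Flexibility coefficient — unit upward force at E: δ_{EE} = L³/(3EI) = 561.7/EI.
The prop prevents deflection at E: R_E = δ_0/δ_{EE} = 74953/561.7 = 133.4 kN.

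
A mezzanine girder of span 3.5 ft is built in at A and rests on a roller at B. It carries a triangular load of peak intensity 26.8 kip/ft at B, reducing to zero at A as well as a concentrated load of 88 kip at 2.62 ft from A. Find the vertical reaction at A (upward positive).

R_A = 53.59 kip

Choose R_B as the redundant. The primary structure is the cantilever fixed at A.
Primary-structure tip deflection at B by superposition:
  triangular load, peak 26.8 at the free end: 11w₀L⁴/(120EI) = 368.7/EI
  point load 88 at a = 2.62: Pa²(3L − a)/(6EI) = 793.3/EI
  δ_0 = 1162/EI
Tip deflection under a unit load at B: L³/(3EI) = 14.29/EI.
Compatibility at B: δ_0 − R_B·δ_{BB} = 0, so R_B = 1162/14.29 = 81.31 kip.
Vertical equilibrium: R_A = ΣP − R_B = 134.9 − 81.31 = 53.59 kip.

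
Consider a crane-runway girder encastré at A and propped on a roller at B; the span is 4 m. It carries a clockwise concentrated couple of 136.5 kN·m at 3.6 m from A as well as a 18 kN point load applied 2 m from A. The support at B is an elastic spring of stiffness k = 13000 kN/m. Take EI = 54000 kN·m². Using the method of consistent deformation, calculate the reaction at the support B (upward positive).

Choose R_B as the redundant. The primary structure is the cantilever fixed at A.
Primary-structure tip deflection at B by superposition:
  clockwise couple 136.5 at a = 3.6: M₀a(2L − a)/(2EI) = 1081/EI
  point load 18 at a = 2: Pa²(3L − a)/(6EI) = 120/EI
  δ_0 = 1201/EI
Flexibility coefficient — unit upward force at B: δ_{BB} = L³/(3EI) = 21.33/EI.
With EI = 54000 kN·m²: δ_0 = 0.022242 m and δ_{BB} = 0.000395 m/kN.
Compatibility — the spring shortens by R_B/k under the reaction it provides: δ_0 − R_B·δ_{BB} = R_B/k. With 1/k = 0.000077 m/kN, R_B = δ_0 / (δ_{BB} + 1/k) = 0.022242 / (0.000395 + 0.000077) = 47.12 kN.

R_B = 47.12 kN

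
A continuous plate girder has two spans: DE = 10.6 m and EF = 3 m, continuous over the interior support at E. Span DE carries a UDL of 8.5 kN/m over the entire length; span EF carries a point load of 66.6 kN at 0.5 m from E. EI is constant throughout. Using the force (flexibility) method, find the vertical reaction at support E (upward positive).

R_E = 142.7 kN

Take M_E as the redundant. Released structure: two simple spans DE and EF with a hinge at E.
Discontinuity in slope at E on the released structure — sum the simple-span end rotations:
  span DE: UDL 8.5: wL³/(24EI) = 421.8/EI
  span EF: point load 66.6 at a = 0.5: Pab(L + b)/(6LEI) = 25.44/EI
  relative rotation θ_0 = (421.8 + 25.44)/EI = 447.3/EI
A unit hogging moment at E produces rotation L₁/(3EI) + L₂/(3EI) = 4.533/EI.
Compatibility: M_E·(L₁+L₂)/(3EI) = θ_0, giving M_E = 98.66 kN·m (hogging).
Span DE, ΣM about D with M_E applied at E: R_E^{DE}·10.6 = 477.5 + 98.66, so R_E^{DE} = 54.36 kN and R_D = 90.1 − 54.36 = 35.74 kN.
Span EF, ΣM about F: R_E^{EF}·3 = 166.5 + 98.66, so R_E^{EF} = 88.39 kN and R_F = 66.6 − 88.39 = -21.79 kN.
R_E = 54.36 + 88.39 = 142.7 kN.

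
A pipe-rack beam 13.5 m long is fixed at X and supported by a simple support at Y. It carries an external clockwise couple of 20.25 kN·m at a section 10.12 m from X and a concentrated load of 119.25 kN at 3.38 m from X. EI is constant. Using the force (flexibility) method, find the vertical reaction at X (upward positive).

R_X = 106.9 kN

Take the reaction at Y as the redundant and release it; the primary structure is a cantilever fixed at X.
Downward deflection at the released point Y due to the loads:
  clockwise couple 20.25 at a = 10.12: M₀a(2L − a)/(2EI) = 1730/EI
  point load 119.25 at a = 3.38: Pa²(3L − a)/(6EI) = 8428/EI
  δ_0 = 10158/EI
Tip deflection under a unit load at Y: L³/(3EI) = 820.1/EI.
Compatibility at Y: δ_0 − R_Y·δ_{YY} = 0, so R_Y = 10158/820.1 = 12.39 kN.
Vertical equilibrium: R_X = ΣP − R_Y = 119.2 − 12.39 = 106.9 kN.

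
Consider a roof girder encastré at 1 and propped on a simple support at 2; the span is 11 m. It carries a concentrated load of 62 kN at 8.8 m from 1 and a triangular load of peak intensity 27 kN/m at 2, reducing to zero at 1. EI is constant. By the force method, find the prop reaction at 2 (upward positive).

Choose R_2 as the redundant. The primary structure is the cantilever fixed at 1.
Deflection at 2 on the released cantilever, summing each load's contribution:
  point load 62 at a = 8.8: Pa²(3L − a)/(6EI) = 19365/EI
  triangular load, peak 27 at the free end: 11w₀L⁴/(120EI) = 36236/EI
  δ_0 = 55602/EI
Tip deflection under a unit load at 2: L³/(3EI) = 443.7/EI.
The prop prevents deflection at 2: R_2 = δ_0/δ_{22} = 55602/443.7 = 125.3 kN.

R_2 = 125.3 kN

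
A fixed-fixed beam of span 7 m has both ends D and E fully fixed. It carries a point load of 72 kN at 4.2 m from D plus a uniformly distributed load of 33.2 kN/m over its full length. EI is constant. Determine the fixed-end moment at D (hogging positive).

Release both end moments; the primary structure is a simply-supported span DE with redundants M_D and M_E.
End rotations of the released simple span under the applied load (×1/EI):
  at D: point load 72 at a = 4.2: Pab(L + b)/(6LEI) = 197.6/EI
  at E: point load 72 at a = 4.2: Pab(L + a)/(6LEI) = 225.8/EI
  at D: UDL 33.2: wL³/(24EI) = 474.5/EI
  at E: UDL 33.2: wL³/(24EI) = 474.5/EI
  θ_D0 = 672.1/EI,  θ_E0 = 700.3/EI
Flexibility coefficients: a unit moment at one end gives L/(3EI) there and L/(6EI) at the far end, so f₁₁ = f₂₂ = 2.333/EI and f₁₂ = f₂₁ = 1.167/EI.
Compatibility — zero rotation at each built-in end:
  2.333 M_D + 1.167 M_E = 672.1
  1.167 M_D + 2.333 M_E = 700.3
Solving the pair gives M_D = 184 kN·m and M_E = 208.1 kN·m (hogging).

M_D = 184 kN·m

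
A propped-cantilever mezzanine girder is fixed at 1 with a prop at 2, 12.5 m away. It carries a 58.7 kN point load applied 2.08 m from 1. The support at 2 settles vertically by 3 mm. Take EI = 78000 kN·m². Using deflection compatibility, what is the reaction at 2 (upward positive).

Take the reaction at 2 as the redundant and release it; the primary structure is a cantilever fixed at 1.
Primary-structure tip deflection at 2 by superposition:
  point load 58.7 at a = 2.08: Pa²(3L − a)/(6EI) = 1499/EI
Tip deflection under a unit load at 2: L³/(3EI) = 651/EI.
With EI = 78000 kN·m²: δ_0 = 0.019221 m and δ_{22} = 0.008347 m/kN.
Compatibility — the beam at 2 must follow the support down by 0.003 m: δ_0 − R_2·δ_{22} = 0.003, so R_2 = (0.019221 − 0.003)/0.008347 = 1.943 kN.

R_2 = 1.943 kN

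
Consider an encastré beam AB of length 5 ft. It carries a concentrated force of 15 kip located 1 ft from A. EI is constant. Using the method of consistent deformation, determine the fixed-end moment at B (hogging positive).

Release both end moments; the primary structure is a simply-supported span AB with redundants M_A and M_B.
End rotations of the released simple span under the applied load (×1/EI):
  at A: point load 15 at a = 1: Pab(L + b)/(6LEI) = 18/EI
  at B: point load 15 at a = 1: Pab(L + a)/(6LEI) = 12/EI
  θ_A0 = 18/EI,  θ_B0 = 12/EI
Flexibility coefficients: a unit moment at one end gives L/(3EI) there and L/(6EI) at the far end, so f₁₁ = f₂₂ = 1.667/EI and f₁₂ = f₂₁ = 0.8333/EI.
Compatibility — zero rotation at each built-in end:
  1.667 M_A + 0.8333 M_B = 18
  0.8333 M_A + 1.667 M_B = 12
Solving the pair gives M_A = 9.6 kip·ft and M_B = 2.4 kip·ft (hogging).

M_B = 2.4 kip·ft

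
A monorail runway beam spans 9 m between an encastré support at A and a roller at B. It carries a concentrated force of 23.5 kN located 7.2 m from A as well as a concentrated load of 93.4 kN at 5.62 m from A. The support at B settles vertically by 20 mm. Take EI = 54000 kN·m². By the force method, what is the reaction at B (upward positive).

R_B = 55.36 kN

Take the reaction at B as the redundant and release it; the primary structure is a cantilever fixed at A.
Free-end deflection of the primary structure under the applied loading (downward +):
  point load 23.5 at a = 7.2: Pa²(3L − a)/(6EI) = 4020/EI
  point load 93.4 at a = 5.62: Pa²(3L − a)/(6EI) = 10512/EI
  δ_0 = 14532/EI
Flexibility coefficient — unit upward force at B: δ_{BB} = L³/(3EI) = 243/EI.
With EI = 54000 kN·m²: δ_0 = 0.26911 m and δ_{BB} = 0.0045 m/kN.
Compatibility — the beam at B must follow the support down by 0.02 m: δ_0 − R_B·δ_{BB} = 0.02, so R_B = (0.26911 − 0.02)/0.0045 = 55.36 kN.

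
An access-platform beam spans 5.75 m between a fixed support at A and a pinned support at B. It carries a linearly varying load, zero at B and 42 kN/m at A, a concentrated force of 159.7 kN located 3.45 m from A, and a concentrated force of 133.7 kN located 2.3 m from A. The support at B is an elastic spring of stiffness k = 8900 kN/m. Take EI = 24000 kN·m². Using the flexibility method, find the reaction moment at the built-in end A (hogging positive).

Remove the prop at B; the released (primary) structure is a cantilever built in at A.
Primary-structure tip deflection at B by superposition:
  triangular load, peak 42 at the fixed end: w₀L⁴/(30EI) = 1530/EI
  point load 159.7 at a = 3.45: Pa²(3L − a)/(6EI) = 4372/EI
  point load 133.7 at a = 2.3: Pa²(3L − a)/(6EI) = 1762/EI
  δ_0 = 7665/EI
Flexibility coefficient — unit upward force at B: δ_{BB} = L³/(3EI) = 63.37/EI.
With EI = 24000 kN·m²: δ_0 = 0.31936 m and δ_{BB} = 0.00264 m/kN.
Compatibility — the spring shortens by R_B/k under the reaction it provides: δ_0 − R_B·δ_{BB} = R_B/k. With 1/k = 0.000112 m/kN, R_B = δ_0 / (δ_{BB} + 1/k) = 0.31936 / (0.00264 + 0.000112) = 116 kN.
Moment equilibrium about A: M_A = Σ(load moments about A) − R_B·L = 1090 − 116×5.75 = 422.8 kN·m.

M_A = 422.8 kN·m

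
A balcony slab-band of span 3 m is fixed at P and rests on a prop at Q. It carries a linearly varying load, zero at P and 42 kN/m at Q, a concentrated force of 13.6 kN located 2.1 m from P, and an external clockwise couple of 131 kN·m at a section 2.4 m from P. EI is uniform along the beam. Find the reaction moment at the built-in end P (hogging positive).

Release the roller at Q. Primary structure: cantilever fixed at P.
Downward deflection at the released point Q due to the loads:
  triangular load, peak 42 at the free end: 11w₀L⁴/(120EI) = 311.9/EI
  point load 13.6 at a = 2.1: Pa²(3L − a)/(6EI) = 68.97/EI
  clockwise couple 131 at a = 2.4: M₀a(2L − a)/(2EI) = 565.9/EI
  δ_0 = 946.7/EI
Tip deflection under a unit load at Q: L³/(3EI) = 9/EI.
The prop prevents deflection at Q: R_Q = δ_0/δ_{QQ} = 946.7/9 = 105.2 kN.
Moment equilibrium about P: M_P = Σ(load moments about P) − R_Q·L = 285.6 − 105.2×3 = -30.02 kN·m.

M_P = -30.02 kN·m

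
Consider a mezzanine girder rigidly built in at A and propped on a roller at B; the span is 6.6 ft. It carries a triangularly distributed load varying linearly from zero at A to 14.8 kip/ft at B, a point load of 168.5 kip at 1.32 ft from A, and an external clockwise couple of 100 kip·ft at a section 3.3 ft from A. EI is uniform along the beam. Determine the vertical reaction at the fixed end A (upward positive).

Take the reaction at B as the redundant and release it; the primary structure is a cantilever fixed at A.
Free-end deflection of the primary structure under the applied loading (downward +):
  triangular load, peak 14.8 at the free end: 11w₀L⁴/(120EI) = 2574/EI
  point load 168.5 at a = 1.32: Pa²(3L − a)/(6EI) = 904.3/EI
  clockwise couple 100 at a = 3.3: M₀a(2L − a)/(2EI) = 1634/EI
  δ_0 = 5112/EI
Tip deflection under a unit load at B: L³/(3EI) = 95.83/EI.
Compatibility at B: δ_0 − R_B·δ_{BB} = 0, so R_B = 5112/95.83 = 53.34 kip.
Vertical equilibrium: R_A = ΣP − R_B = 217.3 − 53.34 = 164 kip.

R_A = 164 kip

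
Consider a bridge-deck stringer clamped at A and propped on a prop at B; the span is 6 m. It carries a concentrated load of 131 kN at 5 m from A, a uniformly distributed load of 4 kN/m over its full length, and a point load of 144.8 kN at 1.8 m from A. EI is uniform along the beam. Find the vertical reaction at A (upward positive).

Choose R_B as the redundant. The primary structure is the cantilever fixed at A.
Primary-structure tip deflection at B by superposition:
  point load 131 at a = 5: Pa²(3L − a)/(6EI) = 7096/EI
  UDL 4: wL⁴/(8EI) = 648/EI
  point load 144.8 at a = 1.8: Pa²(3L − a)/(6EI) = 1267/EI
  δ_0 = 9011/EI
Flexibility coefficient — unit upward force at B: δ_{BB} = L³/(3EI) = 72/EI.
The prop prevents deflection at B: R_B = δ_0/δ_{BB} = 9011/72 = 125.1 kN.
Vertical equilibrium: R_A = ΣP − R_B = 299.8 − 125.1 = 174.7 kN.

R_A = 174.7 kN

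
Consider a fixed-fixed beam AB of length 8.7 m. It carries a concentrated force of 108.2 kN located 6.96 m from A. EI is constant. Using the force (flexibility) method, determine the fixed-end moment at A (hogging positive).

Take the two fixed-end moments M_A, M_B as redundants; the released structure is the simple span AB.
Simple-span end rotations at A and B under the given loads:
  at A: point load 108.2 at a = 6.96: Pab(L + b)/(6LEI) = 262.1/EI
  at B: point load 108.2 at a = 6.96: Pab(L + a)/(6LEI) = 393.1/EI
  θ_A0 = 262.1/EI,  θ_B0 = 393.1/EI
Flexibility coefficients: a unit moment at one end gives L/(3EI) there and L/(6EI) at the far end, so f₁₁ = f₂₂ = 2.9/EI and f₁₂ = f₂₁ = 1.45/EI.
Compatibility — zero rotation at each built-in end:
  2.9 M_A + 1.45 M_B = 262.1
  1.45 M_A + 2.9 M_B = 393.1
Solving the pair gives M_A = 30.12 kN·m and M_B = 120.5 kN·m (hogging).

M_A = 30.12 kN·m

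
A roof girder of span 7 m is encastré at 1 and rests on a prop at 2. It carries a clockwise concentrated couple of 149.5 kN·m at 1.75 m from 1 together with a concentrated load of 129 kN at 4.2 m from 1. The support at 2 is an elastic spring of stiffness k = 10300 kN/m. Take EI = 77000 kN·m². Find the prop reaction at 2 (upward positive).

R_2 = 65.46 kN

Take the reaction at 2 as the redundant and release it; the primary structure is a cantilever fixed at 1.
Primary-structure tip deflection at 2 by superposition:
  clockwise couple 149.5 at a = 1.75: M₀a(2L − a)/(2EI) = 1602/EI
  point load 129 at a = 4.2: Pa²(3L − a)/(6EI) = 6372/EI
  δ_0 = 7974/EI
Tip deflection under a unit load at 2: L³/(3EI) = 114.3/EI.
With EI = 77000 kN·m²: δ_0 = 0.10356 m and δ_{22} = 0.001485 m/kN.
Compatibility — the spring shortens by R_2/k under the reaction it provides: δ_0 − R_2·δ_{22} = R_2/k. With 1/k = 0.000097 m/kN, R_2 = δ_0 / (δ_{22} + 1/k) = 0.10356 / (0.001485 + 0.000097) = 65.46 kN.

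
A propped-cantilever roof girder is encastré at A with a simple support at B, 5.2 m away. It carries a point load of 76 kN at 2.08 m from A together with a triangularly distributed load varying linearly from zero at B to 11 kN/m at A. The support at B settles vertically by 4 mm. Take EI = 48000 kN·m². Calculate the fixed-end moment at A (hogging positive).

Remove the prop at B; the released (primary) structure is a cantilever built in at A.
Deflection at B on the released cantilever, summing each load's contribution:
  point load 76 at a = 2.08: Pa²(3L − a)/(6EI) = 740.9/EI
  triangular load, peak 11 at the fixed end: w₀L⁴/(30EI) = 268.1/EI
  δ_0 = 1009/EI
Tip deflection under a unit load at B: L³/(3EI) = 46.87/EI.
With EI = 48000 kN·m²: δ_0 = 0.021021 m and δ_{BB} = 0.000976 m/kN.
Compatibility — the beam at B must follow the support down by 0.004 m: δ_0 − R_B·δ_{BB} = 0.004, so R_B = (0.021021 − 0.004)/0.000976 = 17.43 kN.
Moment equilibrium about A: M_A = Σ(load moments about A) − R_B·L = 207.7 − 17.43×5.2 = 117 kN·m.

M_A = 117 kN·m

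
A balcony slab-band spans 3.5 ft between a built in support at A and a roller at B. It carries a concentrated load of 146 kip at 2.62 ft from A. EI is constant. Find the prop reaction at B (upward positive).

R_B = 92.1 kip

Take the reaction at B as the redundant and release it; the primary structure is a cantilever fixed at A.
Deflection at B on the released cantilever, summing each load's contribution:
  point load 146 at a = 2.62: Pa²(3L − a)/(6EI) = 1316/EI
Tip deflection under a unit load at B: L³/(3EI) = 14.29/EI.
The prop prevents deflection at B: R_B = δ_0/δ_{BB} = 1316/14.29 = 92.1 kip.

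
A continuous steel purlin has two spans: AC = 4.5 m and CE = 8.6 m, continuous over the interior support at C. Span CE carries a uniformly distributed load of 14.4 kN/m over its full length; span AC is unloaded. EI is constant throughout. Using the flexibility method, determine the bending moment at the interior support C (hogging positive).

M_C = 87.4 kN·m

Take M_C as the redundant. Released structure: two simple spans AC and CE with a hinge at C.
Rotations at C on the released spans (each span's end-slope, ×1/EI):
  span CE: UDL 14.4: wL³/(24EI) = 381.6/EI
  relative rotation θ_0 = (0 + 381.6)/EI = 381.6/EI
A unit hogging moment at C produces rotation L₁/(3EI) + L₂/(3EI) = 4.367/EI.
Slope continuity at C: θ_0 = M_C·4.367/EI, so M_C = 381.6/4.367 = 87.4 kN·m (hogging).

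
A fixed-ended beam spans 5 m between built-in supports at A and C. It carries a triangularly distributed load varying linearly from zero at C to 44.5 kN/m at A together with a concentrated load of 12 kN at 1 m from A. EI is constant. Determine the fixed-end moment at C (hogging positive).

M_C = 39 kN·m

Take the two fixed-end moments M_A, M_C as redundants; the released structure is the simple span AC.
Simple-span end rotations at A and C under the given loads:
  at A: triangular load, peak 44.5: w₀L³/(45EI) = 123.6/EI
  at C: triangular load, peak 44.5: 7w₀L³/(360EI) = 108.2/EI
  at A: point load 12 at a = 1: Pab(L + b)/(6LEI) = 14.4/EI
  at C: point load 12 at a = 1: Pab(L + a)/(6LEI) = 9.6/EI
  θ_A0 = 138/EI,  θ_C0 = 117.8/EI
Flexibility coefficients: a unit moment at one end gives L/(3EI) there and L/(6EI) at the far end, so f₁₁ = f₂₂ = 1.667/EI and f₁₂ = f₂₁ = 0.8333/EI.
Compatibility — zero rotation at each built-in end:
  1.667 M_A + 0.8333 M_C = 138
  0.8333 M_A + 1.667 M_C = 117.8
Solving the pair gives M_A = 63.3 kN·m and M_C = 39 kN·m (hogging).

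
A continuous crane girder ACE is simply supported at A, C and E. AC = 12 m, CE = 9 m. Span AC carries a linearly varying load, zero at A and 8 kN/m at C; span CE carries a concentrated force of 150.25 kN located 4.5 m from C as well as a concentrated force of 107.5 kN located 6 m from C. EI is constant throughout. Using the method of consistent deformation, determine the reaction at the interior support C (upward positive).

R_C = 184.6 kN

Take M_C as the redundant. Released structure: two simple spans AC and CE with a hinge at C.
Rotations at C on the released spans (each span's end-slope, ×1/EI):
  span AC: triangular load, peak 8: w₀L³/(45EI) = 307.2/EI
  span CE: point load 150.25 at a = 4.5: Pab(L + b)/(6LEI) = 760.6/EI
  span CE: point load 107.5 at a = 6: Pab(L + b)/(6LEI) = 430/EI
  relative rotation θ_0 = (307.2 + 1191)/EI = 1498/EI
A unit hogging moment at C produces rotation L₁/(3EI) + L₂/(3EI) = 7/EI.
Slope continuity at C: θ_0 = M_C·7/EI, so M_C = 1498/7 = 214 kN·m (hogging).
Span AC, ΣM about A with M_C applied at C: R_C^{AC}·12 = 384 + 214, so R_C^{AC} = 49.83 kN and R_A = 48 − 49.83 = -1.831 kN.
Span CE, ΣM about E: R_C^{CE}·9 = 998.6 + 214, so R_C^{CE} = 134.7 kN and R_E = 257.8 − 134.7 = 123 kN.
R_C = 49.83 + 134.7 = 184.6 kN.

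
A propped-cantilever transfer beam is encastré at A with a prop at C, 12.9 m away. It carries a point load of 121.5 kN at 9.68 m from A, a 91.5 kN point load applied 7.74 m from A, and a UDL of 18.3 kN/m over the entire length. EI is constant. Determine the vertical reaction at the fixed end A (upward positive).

R_A = 244.1 kN

Choose R_C as the redundant. The primary structure is the cantilever fixed at A.
Free-end deflection of the primary structure under the applied loading (downward +):
  point load 121.5 at a = 9.68: Pa²(3L − a)/(6EI) = 55065/EI
  point load 91.5 at a = 7.74: Pa²(3L − a)/(6EI) = 28285/EI
  UDL 18.3: wL⁴/(8EI) = 63346/EI
  δ_0 = 146696/EI
Tip deflection under a unit load at C: L³/(3EI) = 715.6/EI.
The prop prevents deflection at C: R_C = δ_0/δ_{CC} = 146696/715.6 = 205 kN.
Vertical equilibrium: R_A = ΣP − R_C = 449.1 − 205 = 244.1 kN.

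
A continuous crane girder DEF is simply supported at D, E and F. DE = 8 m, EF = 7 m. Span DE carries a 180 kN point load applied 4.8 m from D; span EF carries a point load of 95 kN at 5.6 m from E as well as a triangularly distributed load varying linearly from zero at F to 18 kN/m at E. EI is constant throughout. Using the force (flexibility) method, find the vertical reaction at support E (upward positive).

R_E = 223.8 kN

Release continuity at E by inserting a hinge; the redundant is the internal moment M_E. The primary structure is two simply-supported spans DE and EF.
End slopes at the hinge E, treating each span as simply supported:
  span DE: point load 180 at a = 4.8: Pab(L + a)/(6LEI) = 737.3/EI
  span EF: point load 95 at a = 5.6: Pab(L + b)/(6LEI) = 149/EI
  span EF: triangular load, peak 18: w₀L³/(45EI) = 137.2/EI
  relative rotation θ_0 = (737.3 + 286.2)/EI = 1023/EI
A unit hogging moment at E produces rotation L₁/(3EI) + L₂/(3EI) = 5/EI.
Slope continuity at E: θ_0 = M_E·5/EI, so M_E = 1023/5 = 204.7 kN·m (hogging).
Span DE, ΣM about D with M_E applied at E: R_E^{DE}·8 = 864 + 204.7, so R_E^{DE} = 133.6 kN and R_D = 180 − 133.6 = 46.41 kN.
Span EF, ΣM about F: R_E^{EF}·7 = 427 + 204.7, so R_E^{EF} = 90.24 kN and R_F = 158 − 90.24 = 67.76 kN.
R_E = 133.6 + 90.24 = 223.8 kN.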